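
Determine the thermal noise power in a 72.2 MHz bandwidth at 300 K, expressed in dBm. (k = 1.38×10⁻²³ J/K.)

−95.2 dBm

P_n = kTB = 1.38×10⁻²³ × 300 × 7.22×10⁷ = 2.99×10⁻¹³ W
In dBm: 10 log₁₀(2.99×10⁻¹³ / 10⁻³) = −95.2 dBm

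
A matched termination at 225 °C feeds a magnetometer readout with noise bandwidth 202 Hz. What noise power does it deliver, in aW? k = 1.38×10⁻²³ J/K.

1.39 aW

T = 225 °C + 273.15 = 498.15 K
P_n = kTB = 1.38×10⁻²³ × 498.15 × 2.02×10² = 1.39×10⁻¹⁸ W = 1.39 aW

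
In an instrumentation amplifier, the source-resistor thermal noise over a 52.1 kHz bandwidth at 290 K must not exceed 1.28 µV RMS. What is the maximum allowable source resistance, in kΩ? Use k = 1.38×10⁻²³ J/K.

Johnson–Nyquist: V_n = √(4kTRB) ⇒ R = V_n² / (4kTB)
4kTB = 4 × 1.38×10⁻²³ × 290 × 5.21×10⁴ = 8.34×10⁻¹⁶
R = (1.28×10⁻⁶)² / 8.34×10⁻¹⁶ = 1.96×10³ Ω = 1.96 kΩ

1.96 kΩ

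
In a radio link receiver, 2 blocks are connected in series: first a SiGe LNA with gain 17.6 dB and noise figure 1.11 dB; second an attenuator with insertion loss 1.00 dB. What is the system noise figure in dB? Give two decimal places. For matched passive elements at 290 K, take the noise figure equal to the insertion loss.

1.13 dB

Convert to linear (a loss of L dB is a gain of −L dB): F_i = 10^(NF_i/10), G_i = 10^(G_i,dB/10)
  Stage 1: F_1 = 10^(1.11/10) = 1.291, G_1 = 10^(17.6/10) = 57.54
  Stage 2: F_2 = 10^(1.00/10) = 1.259, G_2 = 10^(−1.00/10) = 0.7943
Friis cascade:
  F = 1.291 + (1.259 − 1)/57.54 = 1.296
NF = 10 log₁₀(1.296) = 1.13 dB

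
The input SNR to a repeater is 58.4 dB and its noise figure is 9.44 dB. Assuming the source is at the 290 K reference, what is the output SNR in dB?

48.96 dB

By definition F = SNR_in/SNR_out, so in dB: SNR_out = SNR_in − NF
SNR_out = 58.4 − 9.44 = 48.96 dB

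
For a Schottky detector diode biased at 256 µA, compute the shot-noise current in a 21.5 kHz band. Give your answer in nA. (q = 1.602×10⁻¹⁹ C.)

I_n = √(2qI·B)
2qI·B = 2 × 1.602×10⁻¹⁹ × 2.56×10⁻⁴ × 2.15×10⁴ = 1.76×10⁻¹⁸ A²
I_n = √(1.76×10⁻¹⁸) = 1.33×10⁻⁹ A = 1.33 nA

1.33 nA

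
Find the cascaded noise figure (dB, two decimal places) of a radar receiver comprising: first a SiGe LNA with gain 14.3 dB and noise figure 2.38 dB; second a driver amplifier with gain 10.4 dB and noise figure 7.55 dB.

Convert to linear (a loss of L dB is a gain of −L dB): F_i = 10^(NF_i/10), G_i = 10^(G_i,dB/10)
  Stage 1: F_1 = 10^(2.38/10) = 1.730, G_1 = 10^(14.3/10) = 26.92
  Stage 2: F_2 = 10^(7.55/10) = 5.689, G_2 = 10^(10.4/10) = 10.96
Friis cascade:
  F = 1.730 + (5.689 − 1)/26.92 = 1.904
NF = 10 log₁₀(1.904) = 2.80 dB

2.80 dB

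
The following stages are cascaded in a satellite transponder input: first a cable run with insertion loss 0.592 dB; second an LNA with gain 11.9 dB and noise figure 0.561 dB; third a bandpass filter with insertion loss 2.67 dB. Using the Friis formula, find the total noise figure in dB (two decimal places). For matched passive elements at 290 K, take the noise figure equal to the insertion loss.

Convert to linear (a loss of L dB is a gain of −L dB): F_i = 10^(NF_i/10), G_i = 10^(G_i,dB/10)
  Stage 1: F_1 = 10^(0.592/10) = 1.146, G_1 = 10^(−0.592/10) = 0.8726
  Stage 2: F_2 = 10^(0.561/10) = 1.138, G_2 = 10^(11.9/10) = 15.49
  Stage 3: F_3 = 10^(2.67/10) = 1.849, G_3 = 10^(−2.67/10) = 0.5408
Friis cascade:
  F = 1.146 + (1.138 − 1)/0.8726 + (1.849 − 1)/13.51 = 1.367
NF = 10 log₁₀(1.367) = 1.36 dB

1.36 dB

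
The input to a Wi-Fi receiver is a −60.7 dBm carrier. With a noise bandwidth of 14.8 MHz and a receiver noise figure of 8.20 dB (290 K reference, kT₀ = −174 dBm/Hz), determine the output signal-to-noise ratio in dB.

33.4 dB

Noise floor: N = −174 + 10 log₁₀(B) + NF
10 log₁₀(1.48×10⁷) = 71.7 dB
N = −174 + 71.7 + 8.20 = −94.10 dBm
SNR = P_sig − N = −60.7 − (−94.10) = 33.40 dB → 33.4 dB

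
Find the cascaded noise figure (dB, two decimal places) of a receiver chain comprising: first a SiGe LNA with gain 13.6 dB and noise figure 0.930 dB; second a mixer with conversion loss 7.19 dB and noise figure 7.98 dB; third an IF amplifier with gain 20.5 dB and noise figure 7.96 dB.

4.26 dB

Convert to linear (a loss of L dB is a gain of −L dB): F_i = 10^(NF_i/10), G_i = 10^(G_i,dB/10)
  Stage 1: F_1 = 10^(0.930/10) = 1.239, G_1 = 10^(13.6/10) = 22.91
  Stage 2: F_2 = 10^(7.98/10) = 6.281, G_2 = 10^(−7.19/10) = 0.1910
  Stage 3: F_3 = 10^(7.96/10) = 6.252, G_3 = 10^(20.5/10) = 112.2
Friis cascade:
  F = 1.239 + (6.281 − 1)/22.91 + (6.252 − 1)/4.375 = 2.670
NF = 10 log₁₀(2.670) = 4.26 dB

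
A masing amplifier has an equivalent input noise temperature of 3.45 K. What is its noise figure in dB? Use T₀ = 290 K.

0.051 dB

F = 1 + T_e/T₀ = 1 + 3.45/290 = 1.0119
NF = 10 log₁₀(1.0119) = 0.051 dB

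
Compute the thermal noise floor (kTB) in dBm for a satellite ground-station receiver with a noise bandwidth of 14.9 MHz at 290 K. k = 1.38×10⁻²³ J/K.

−102.2 dBm

P_n = kTB = 1.38×10⁻²³ × 290 × 1.49×10⁷ = 5.96×10⁻¹⁴ W
In dBm: 10 log₁₀(5.96×10⁻¹⁴ / 10⁻³) = −102.2 dBm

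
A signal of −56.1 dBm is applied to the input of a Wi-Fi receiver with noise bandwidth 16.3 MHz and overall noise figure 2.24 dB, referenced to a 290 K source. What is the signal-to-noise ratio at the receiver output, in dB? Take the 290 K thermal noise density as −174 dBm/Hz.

43.5 dB

Noise floor: N = −174 + 10 log₁₀(B) + NF
10 log₁₀(1.63×10⁷) = 72.12 dB
N = −174 + 72.12 + 2.24 = −99.64 dBm
SNR = P_sig − N = −56.1 − (−99.64) = 43.54 dB → 43.5 dB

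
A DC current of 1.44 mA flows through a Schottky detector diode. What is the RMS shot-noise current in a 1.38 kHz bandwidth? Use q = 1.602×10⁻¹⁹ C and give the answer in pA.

I_n = √(2qI·B)
2qI·B = 2 × 1.602×10⁻¹⁹ × 1.44×10⁻³ × 1.38×10³ = 6.37×10⁻¹⁹ A²
I_n = √(6.37×10⁻¹⁹) = 7.98×10⁻¹⁰ A = 798 pA

798 pA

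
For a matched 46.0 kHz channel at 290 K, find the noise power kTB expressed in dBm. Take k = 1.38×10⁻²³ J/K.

−127.3 dBm

P_n = kTB = 1.38×10⁻²³ × 290 × 4.60×10⁴ = 1.84×10⁻¹⁶ W
In dBm: 10 log₁₀(1.84×10⁻¹⁶ / 10⁻³) = −127.3 dBm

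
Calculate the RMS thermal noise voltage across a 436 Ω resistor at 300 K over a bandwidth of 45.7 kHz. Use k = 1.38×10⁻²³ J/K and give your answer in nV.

V_n = √(4kTRB)
4kTRB = 4 × 1.38×10⁻²³ × 300 × 4.36×10² × 4.57×10⁴ = 3.30×10⁻¹³ V²
V_n = √(3.30×10⁻¹³) = 5.74×10⁻⁷ V = 574 nV

574 nV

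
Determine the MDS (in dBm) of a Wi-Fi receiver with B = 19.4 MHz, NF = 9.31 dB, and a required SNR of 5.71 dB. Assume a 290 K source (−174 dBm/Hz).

−86.1 dBm

Sensitivity = −174 + 10 log₁₀(B) + NF + SNR_min
= −174 + 72.88 + 9.31 + 5.71
= −86.10 dBm → −86.1 dBm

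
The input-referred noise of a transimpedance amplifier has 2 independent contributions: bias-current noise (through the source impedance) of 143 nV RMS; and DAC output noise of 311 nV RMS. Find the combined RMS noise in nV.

Uncorrelated sources add in power (mean-square): V_tot = √(ΣV_i²)
V_tot = √[(1.43×10⁻⁷)² + (3.11×10⁻⁷)²] = 3.42×10⁻⁷ V = 342 nV

342 nV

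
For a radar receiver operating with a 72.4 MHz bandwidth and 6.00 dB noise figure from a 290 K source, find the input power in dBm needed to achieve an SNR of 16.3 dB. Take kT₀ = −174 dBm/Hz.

Sensitivity = −174 + 10 log₁₀(B) + NF + SNR_min
= −174 + 78.6 + 6.00 + 16.3
= −73.10 dBm → −73.1 dBm

−73.1 dBm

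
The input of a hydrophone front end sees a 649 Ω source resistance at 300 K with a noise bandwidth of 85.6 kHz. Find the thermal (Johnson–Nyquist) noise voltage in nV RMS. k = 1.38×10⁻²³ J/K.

959 nV

V_n = √(4kTRB)
4kTRB = 4 × 1.38×10⁻²³ × 300 × 6.49×10² × 8.56×10⁴ = 9.20×10⁻¹³ V²
V_n = √(9.20×10⁻¹³) = 9.59×10⁻⁷ V = 959 nV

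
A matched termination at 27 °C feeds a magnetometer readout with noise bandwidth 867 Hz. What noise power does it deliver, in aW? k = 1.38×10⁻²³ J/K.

T = 27 °C + 273.15 = 300.15 K
P_n = kTB = 1.38×10⁻²³ × 300.15 × 8.67×10² = 3.59×10⁻¹⁸ W = 3.59 aW

3.59 aW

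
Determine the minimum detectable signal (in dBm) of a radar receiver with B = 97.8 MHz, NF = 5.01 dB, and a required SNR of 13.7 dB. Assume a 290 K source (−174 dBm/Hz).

Sensitivity = −174 + 10 log₁₀(B) + NF + SNR_min
= −174 + 79.9 + 5.01 + 13.7
= −75.39 dBm → −75.4 dBm

−75.4 dBm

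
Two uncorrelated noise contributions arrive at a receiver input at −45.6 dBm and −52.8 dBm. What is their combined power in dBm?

Convert to linear, add, convert back:
P₁ = 2.75×10⁻⁸ W, P₂ = 5.25×10⁻⁹ W
P_tot = 3.28×10⁻⁸ W → 10 log₁₀(P_tot / 10⁻³) = −44.8 dBm

−44.8 dBm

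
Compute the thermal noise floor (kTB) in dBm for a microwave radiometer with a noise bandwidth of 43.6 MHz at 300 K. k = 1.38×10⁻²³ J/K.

−97.4 dBm

P_n = kTB = 1.38×10⁻²³ × 300 × 4.36×10⁷ = 1.81×10⁻¹³ W
In dBm: 10 log₁₀(1.81×10⁻¹³ / 10⁻³) = −97.4 dBm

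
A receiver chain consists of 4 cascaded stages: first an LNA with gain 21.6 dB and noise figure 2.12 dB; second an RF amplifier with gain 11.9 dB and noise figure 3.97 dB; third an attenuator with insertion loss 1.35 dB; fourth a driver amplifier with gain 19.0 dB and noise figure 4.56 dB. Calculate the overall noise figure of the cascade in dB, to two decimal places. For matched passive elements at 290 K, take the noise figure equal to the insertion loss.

Convert to linear (a loss of L dB is a gain of −L dB): F_i = 10^(NF_i/10), G_i = 10^(G_i,dB/10)
  Stage 1: F_1 = 10^(2.12/10) = 1.629, G_1 = 10^(21.6/10) = 144.5
  Stage 2: F_2 = 10^(3.97/10) = 2.495, G_2 = 10^(11.9/10) = 15.49
  Stage 3: F_3 = 10^(1.35/10) = 1.365, G_3 = 10^(−1.35/10) = 0.7328
  Stage 4: F_4 = 10^(4.56/10) = 2.858, G_4 = 10^(19.0/10) = 79.43
Friis cascade:
  F = 1.629 + (2.495 − 1)/144.5 + (1.365 − 1)/2239 + (2.858 − 1)/1641 = 1.641
NF = 10 log₁₀(1.641) = 2.15 dB

2.15 dB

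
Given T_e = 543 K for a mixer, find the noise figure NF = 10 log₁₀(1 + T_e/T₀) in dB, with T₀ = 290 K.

4.58 dB

F = 1 + T_e/T₀ = 1 + 543/290 = 2.87241
NF = 10 log₁₀(2.87241) = 4.58 dB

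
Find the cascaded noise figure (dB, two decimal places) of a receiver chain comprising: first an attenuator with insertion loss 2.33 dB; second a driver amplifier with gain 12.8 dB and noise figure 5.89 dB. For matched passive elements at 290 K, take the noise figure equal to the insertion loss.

8.22 dB

Convert to linear (a loss of L dB is a gain of −L dB): F_i = 10^(NF_i/10), G_i = 10^(G_i,dB/10)
  Stage 1: F_1 = 10^(2.33/10) = 1.710, G_1 = 10^(−2.33/10) = 0.5848
  Stage 2: F_2 = 10^(5.89/10) = 3.882, G_2 = 10^(12.8/10) = 19.05
Friis cascade:
  F = 1.710 + (3.882 − 1)/0.5848 = 6.637
NF = 10 log₁₀(6.637) = 8.22 dB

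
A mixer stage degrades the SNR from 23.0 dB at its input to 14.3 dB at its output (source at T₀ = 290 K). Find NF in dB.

8.7 dB

NF (dB) = SNR_in(dB) − SNR_out(dB) when the source is at T₀
NF = 23.0 − 14.3 = 8.7 dB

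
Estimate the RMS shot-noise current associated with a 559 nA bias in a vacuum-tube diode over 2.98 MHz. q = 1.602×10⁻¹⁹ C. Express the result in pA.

I_n = √(2qI·B)
2qI·B = 2 × 1.602×10⁻¹⁹ × 5.59×10⁻⁷ × 2.98×10⁶ = 5.34×10⁻¹⁹ A²
I_n = √(5.34×10⁻¹⁹) = 7.31×10⁻¹⁰ A = 731 pA

731 pA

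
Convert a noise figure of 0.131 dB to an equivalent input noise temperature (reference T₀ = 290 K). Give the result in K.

8.88 K

F = 10^(0.131/10) = 1.03062
T_e = (F − 1)·T₀ = (1.03062 − 1) × 290 = 8.88 K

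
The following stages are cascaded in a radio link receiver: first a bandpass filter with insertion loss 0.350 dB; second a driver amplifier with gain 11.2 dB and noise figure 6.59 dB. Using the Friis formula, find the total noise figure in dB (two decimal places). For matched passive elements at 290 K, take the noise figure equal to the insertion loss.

6.94 dB

Convert to linear (a loss of L dB is a gain of −L dB): F_i = 10^(NF_i/10), G_i = 10^(G_i,dB/10)
  Stage 1: F_1 = 10^(0.350/10) = 1.084, G_1 = 10^(−0.350/10) = 0.9226
  Stage 2: F_2 = 10^(6.59/10) = 4.560, G_2 = 10^(11.2/10) = 13.18
Friis cascade:
  F = 1.084 + (4.560 − 1)/0.9226 = 4.943
NF = 10 log₁₀(4.943) = 6.94 dB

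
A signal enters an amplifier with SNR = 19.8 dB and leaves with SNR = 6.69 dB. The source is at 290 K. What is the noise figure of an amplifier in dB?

13.11 dB

NF (dB) = SNR_in(dB) − SNR_out(dB) when the source is at T₀
NF = 19.8 − 6.69 = 13.11 dB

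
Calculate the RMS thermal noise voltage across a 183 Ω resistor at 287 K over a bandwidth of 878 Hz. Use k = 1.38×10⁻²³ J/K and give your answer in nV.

50.5 nV

V_n = √(4kTRB)
4kTRB = 4 × 1.38×10⁻²³ × 287 × 1.83×10² × 8.78×10² = 2.55×10⁻¹⁵ V²
V_n = √(2.55×10⁻¹⁵) = 5.05×10⁻⁸ V = 50.5 nV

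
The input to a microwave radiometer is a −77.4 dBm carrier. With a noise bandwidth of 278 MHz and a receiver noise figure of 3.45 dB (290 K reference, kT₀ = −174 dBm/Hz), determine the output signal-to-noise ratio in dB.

8.7 dB

Noise floor: N = −174 + 10 log₁₀(B) + NF
10 log₁₀(2.78×10⁸) = 84.44 dB
N = −174 + 84.44 + 3.45 = −86.11 dBm
SNR = P_sig − N = −77.4 − (−86.11) = 8.71 dB → 8.7 dB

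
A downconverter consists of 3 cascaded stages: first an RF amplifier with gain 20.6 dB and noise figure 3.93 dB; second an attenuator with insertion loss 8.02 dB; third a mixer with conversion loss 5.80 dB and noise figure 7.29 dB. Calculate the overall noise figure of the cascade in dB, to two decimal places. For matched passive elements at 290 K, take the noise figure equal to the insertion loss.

Convert to linear (a loss of L dB is a gain of −L dB): F_i = 10^(NF_i/10), G_i = 10^(G_i,dB/10)
  Stage 1: F_1 = 10^(3.93/10) = 2.472, G_1 = 10^(20.6/10) = 114.8
  Stage 2: F_2 = 10^(8.02/10) = 6.339, G_2 = 10^(−8.02/10) = 0.1578
  Stage 3: F_3 = 10^(7.29/10) = 5.358, G_3 = 10^(−5.80/10) = 0.2630
Friis cascade:
  F = 2.472 + (6.339 − 1)/114.8 + (5.358 − 1)/18.11 = 2.759
NF = 10 log₁₀(2.759) = 4.41 dB

4.41 dB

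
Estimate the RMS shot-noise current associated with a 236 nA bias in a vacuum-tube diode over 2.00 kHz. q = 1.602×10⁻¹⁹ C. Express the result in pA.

I_n = √(2qI·B)
2qI·B = 2 × 1.602×10⁻¹⁹ × 2.36×10⁻⁷ × 2.00×10³ = 1.51×10⁻²² A²
I_n = √(1.51×10⁻²²) = 1.23×10⁻¹¹ A = 12.3 pA

12.3 pA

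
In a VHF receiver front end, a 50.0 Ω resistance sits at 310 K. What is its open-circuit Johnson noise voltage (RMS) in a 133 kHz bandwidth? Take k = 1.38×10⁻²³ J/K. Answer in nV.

V_n = √(4kTRB)
4kTRB = 4 × 1.38×10⁻²³ × 310 × 5.00×10¹ × 1.33×10⁵ = 1.14×10⁻¹³ V²
V_n = √(1.14×10⁻¹³) = 3.37×10⁻⁷ V = 337 nV

337 nV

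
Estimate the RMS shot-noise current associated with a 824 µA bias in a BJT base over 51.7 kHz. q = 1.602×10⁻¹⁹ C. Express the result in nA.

I_n = √(2qI·B)
2qI·B = 2 × 1.602×10⁻¹⁹ × 8.24×10⁻⁴ × 5.17×10⁴ = 1.36×10⁻¹⁷ A²
I_n = √(1.36×10⁻¹⁷) = 3.69×10⁻⁹ A = 3.69 nA

3.69 nA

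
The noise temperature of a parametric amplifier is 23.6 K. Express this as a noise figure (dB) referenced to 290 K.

0.340 dB

F = 1 + T_e/T₀ = 1 + 23.6/290 = 1.08138
NF = 10 log₁₀(1.08138) = 0.340 dB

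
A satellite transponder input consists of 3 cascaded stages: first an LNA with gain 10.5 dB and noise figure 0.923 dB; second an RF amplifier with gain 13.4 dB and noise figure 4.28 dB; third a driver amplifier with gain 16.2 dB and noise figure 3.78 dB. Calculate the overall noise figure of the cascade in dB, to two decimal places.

Convert to linear (a loss of L dB is a gain of −L dB): F_i = 10^(NF_i/10), G_i = 10^(G_i,dB/10)
  Stage 1: F_1 = 10^(0.923/10) = 1.237, G_1 = 10^(10.5/10) = 11.22
  Stage 2: F_2 = 10^(4.28/10) = 2.679, G_2 = 10^(13.4/10) = 21.88
  Stage 3: F_3 = 10^(3.78/10) = 2.388, G_3 = 10^(16.2/10) = 41.69
Friis cascade:
  F = 1.237 + (2.679 − 1)/11.22 + (2.388 − 1)/245.5 = 1.392
NF = 10 log₁₀(1.392) = 1.44 dB

1.44 dB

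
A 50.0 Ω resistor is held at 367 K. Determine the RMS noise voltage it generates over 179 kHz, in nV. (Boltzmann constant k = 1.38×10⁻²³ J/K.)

V_n = √(4kTRB)
4kTRB = 4 × 1.38×10⁻²³ × 367 × 5.00×10¹ × 1.79×10⁵ = 1.81×10⁻¹³ V²
V_n = √(1.81×10⁻¹³) = 4.26×10⁻⁷ V = 426 nV

426 nV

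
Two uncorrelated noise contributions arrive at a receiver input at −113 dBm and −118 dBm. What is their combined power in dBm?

−111.8 dBm

Convert to linear, add, convert back:
P₁ = 5.01×10⁻¹⁵ W, P₂ = 1.58×10⁻¹⁵ W
P_tot = 6.60×10⁻¹⁵ W → 10 log₁₀(P_tot / 10⁻³) = −111.8 dBm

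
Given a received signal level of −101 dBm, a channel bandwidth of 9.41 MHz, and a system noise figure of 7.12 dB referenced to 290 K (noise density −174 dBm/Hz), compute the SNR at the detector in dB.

Noise floor: N = −174 + 10 log₁₀(B) + NF
10 log₁₀(9.41×10⁶) = 69.74 dB
N = −174 + 69.74 + 7.12 = −97.14 dBm
SNR = P_sig − N = −101 − (−97.14) = −3.86 dB → −3.9 dB

−3.9 dB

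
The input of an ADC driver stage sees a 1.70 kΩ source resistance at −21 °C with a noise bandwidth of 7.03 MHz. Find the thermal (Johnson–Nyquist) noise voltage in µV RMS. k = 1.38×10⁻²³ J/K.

12.9 µV

T = −21 °C + 273.15 = 252.15 K
V_n = √(4kTRB)
4kTRB = 4 × 1.38×10⁻²³ × 252.15 × 1.70×10³ × 7.03×10⁶ = 1.66×10⁻¹⁰ V²
V_n = √(1.66×10⁻¹⁰) = 1.29×10⁻⁵ V = 12.9 µV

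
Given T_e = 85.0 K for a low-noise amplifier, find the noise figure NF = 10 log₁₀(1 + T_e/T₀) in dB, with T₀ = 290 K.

F = 1 + T_e/T₀ = 1 + 85.0/290 = 1.2931
NF = 10 log₁₀(1.2931) = 1.12 dB

1.12 dB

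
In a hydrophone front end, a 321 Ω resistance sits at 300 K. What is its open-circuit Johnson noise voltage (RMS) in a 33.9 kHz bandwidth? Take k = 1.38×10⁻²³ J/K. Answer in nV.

425 nV

V_n = √(4kTRB)
4kTRB = 4 × 1.38×10⁻²³ × 300 × 3.21×10² × 3.39×10⁴ = 1.80×10⁻¹³ V²
V_n = √(1.80×10⁻¹³) = 4.25×10⁻⁷ V = 425 nV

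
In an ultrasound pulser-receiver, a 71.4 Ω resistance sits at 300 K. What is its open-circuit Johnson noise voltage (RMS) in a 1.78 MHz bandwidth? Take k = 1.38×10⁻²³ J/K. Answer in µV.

V_n = √(4kTRB)
4kTRB = 4 × 1.38×10⁻²³ × 300 × 7.14×10¹ × 1.78×10⁶ = 2.10×10⁻¹² V²
V_n = √(2.10×10⁻¹²) = 1.45×10⁻⁶ V = 1.45 µV

1.45 µV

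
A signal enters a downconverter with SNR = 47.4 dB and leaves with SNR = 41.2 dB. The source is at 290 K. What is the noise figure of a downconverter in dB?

6.2 dB

NF (dB) = SNR_in(dB) − SNR_out(dB) when the source is at T₀
NF = 47.4 − 41.2 = 6.2 dB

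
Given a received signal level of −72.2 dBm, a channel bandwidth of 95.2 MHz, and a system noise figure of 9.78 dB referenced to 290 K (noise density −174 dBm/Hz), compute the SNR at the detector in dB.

Noise floor: N = −174 + 10 log₁₀(B) + NF
10 log₁₀(9.52×10⁷) = 79.79 dB
N = −174 + 79.79 + 9.78 = −84.43 dBm
SNR = P_sig − N = −72.2 − (−84.43) = 12.23 dB → 12.2 dB

12.2 dB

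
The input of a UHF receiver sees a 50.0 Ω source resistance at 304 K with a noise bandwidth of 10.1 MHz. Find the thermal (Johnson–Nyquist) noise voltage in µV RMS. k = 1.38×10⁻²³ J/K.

V_n = √(4kTRB)
4kTRB = 4 × 1.38×10⁻²³ × 304 × 5.00×10¹ × 1.01×10⁷ = 8.47×10⁻¹² V²
V_n = √(8.47×10⁻¹²) = 2.91×10⁻⁶ V = 2.91 µV

2.91 µV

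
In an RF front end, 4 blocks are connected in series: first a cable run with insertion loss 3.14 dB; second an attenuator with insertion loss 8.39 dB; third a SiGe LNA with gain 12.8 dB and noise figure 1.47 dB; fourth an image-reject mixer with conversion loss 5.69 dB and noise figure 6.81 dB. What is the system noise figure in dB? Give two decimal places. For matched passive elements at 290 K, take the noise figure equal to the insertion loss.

Convert to linear (a loss of L dB is a gain of −L dB): F_i = 10^(NF_i/10), G_i = 10^(G_i,dB/10)
  Stage 1: F_1 = 10^(3.14/10) = 2.061, G_1 = 10^(−3.14/10) = 0.4853
  Stage 2: F_2 = 10^(8.39/10) = 6.902, G_2 = 10^(−8.39/10) = 0.1449
  Stage 3: F_3 = 10^(1.47/10) = 1.403, G_3 = 10^(12.8/10) = 19.05
  Stage 4: F_4 = 10^(6.81/10) = 4.797, G_4 = 10^(−5.69/10) = 0.2698
Friis cascade:
  F = 2.061 + (6.902 − 1)/0.4853 + (1.403 − 1)/0.07031 + (4.797 − 1)/1.340 = 22.79
NF = 10 log₁₀(22.79) = 13.58 dB

13.58 dB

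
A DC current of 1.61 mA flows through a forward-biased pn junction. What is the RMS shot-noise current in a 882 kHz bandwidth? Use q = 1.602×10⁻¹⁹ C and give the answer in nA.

21.3 nA

I_n = √(2qI·B)
2qI·B = 2 × 1.602×10⁻¹⁹ × 1.61×10⁻³ × 8.82×10⁵ = 4.55×10⁻¹⁶ A²
I_n = √(4.55×10⁻¹⁶) = 2.13×10⁻⁸ A = 21.3 nA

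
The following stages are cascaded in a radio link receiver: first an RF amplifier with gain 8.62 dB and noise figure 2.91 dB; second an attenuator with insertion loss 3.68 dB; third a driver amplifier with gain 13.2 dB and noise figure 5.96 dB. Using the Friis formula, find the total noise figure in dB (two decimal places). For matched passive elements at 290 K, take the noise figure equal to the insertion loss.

Convert to linear (a loss of L dB is a gain of −L dB): F_i = 10^(NF_i/10), G_i = 10^(G_i,dB/10)
  Stage 1: F_1 = 10^(2.91/10) = 1.954, G_1 = 10^(8.62/10) = 7.278
  Stage 2: F_2 = 10^(3.68/10) = 2.333, G_2 = 10^(−3.68/10) = 0.4285
  Stage 3: F_3 = 10^(5.96/10) = 3.945, G_3 = 10^(13.2/10) = 20.89
Friis cascade:
  F = 1.954 + (2.333 − 1)/7.278 + (3.945 − 1)/3.119 = 3.082
NF = 10 log₁₀(3.082) = 4.89 dB

4.89 dB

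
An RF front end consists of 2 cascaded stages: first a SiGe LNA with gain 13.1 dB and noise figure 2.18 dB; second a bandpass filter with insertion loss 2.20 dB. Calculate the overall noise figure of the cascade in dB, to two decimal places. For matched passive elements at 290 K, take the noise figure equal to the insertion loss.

2.26 dB

Convert to linear (a loss of L dB is a gain of −L dB): F_i = 10^(NF_i/10), G_i = 10^(G_i,dB/10)
  Stage 1: F_1 = 10^(2.18/10) = 1.652, G_1 = 10^(13.1/10) = 20.42
  Stage 2: F_2 = 10^(2.20/10) = 1.660, G_2 = 10^(−2.20/10) = 0.6026
Friis cascade:
  F = 1.652 + (1.660 − 1)/20.42 = 1.684
NF = 10 log₁₀(1.684) = 2.26 dB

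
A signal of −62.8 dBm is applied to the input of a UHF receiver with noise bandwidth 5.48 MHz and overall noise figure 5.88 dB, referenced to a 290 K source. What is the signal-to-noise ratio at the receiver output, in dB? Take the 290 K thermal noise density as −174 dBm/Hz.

Noise floor: N = −174 + 10 log₁₀(B) + NF
10 log₁₀(5.48×10⁶) = 67.39 dB
N = −174 + 67.39 + 5.88 = −100.73 dBm
SNR = P_sig − N = −62.8 − (−100.73) = 37.93 dB → 37.9 dB

37.9 dB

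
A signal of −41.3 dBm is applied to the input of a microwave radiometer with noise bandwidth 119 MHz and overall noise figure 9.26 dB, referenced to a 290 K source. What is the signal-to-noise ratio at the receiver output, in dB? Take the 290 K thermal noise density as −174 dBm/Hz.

Noise floor: N = −174 + 10 log₁₀(B) + NF
10 log₁₀(1.19×10⁸) = 80.76 dB
N = −174 + 80.76 + 9.26 = −83.98 dBm
SNR = P_sig − N = −41.3 − (−83.98) = 42.68 dB → 42.7 dB

42.7 dB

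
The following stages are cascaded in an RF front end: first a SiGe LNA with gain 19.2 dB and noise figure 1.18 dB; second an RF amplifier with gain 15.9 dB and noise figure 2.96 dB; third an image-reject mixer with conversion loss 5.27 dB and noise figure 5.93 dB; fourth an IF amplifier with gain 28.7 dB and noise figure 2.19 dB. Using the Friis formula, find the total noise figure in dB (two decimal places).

Convert to linear (a loss of L dB is a gain of −L dB): F_i = 10^(NF_i/10), G_i = 10^(G_i,dB/10)
  Stage 1: F_1 = 10^(1.18/10) = 1.312, G_1 = 10^(19.2/10) = 83.18
  Stage 2: F_2 = 10^(2.96/10) = 1.977, G_2 = 10^(15.9/10) = 38.90
  Stage 3: F_3 = 10^(5.93/10) = 3.917, G_3 = 10^(−5.27/10) = 0.2972
  Stage 4: F_4 = 10^(2.19/10) = 1.656, G_4 = 10^(28.7/10) = 741.3
Friis cascade:
  F = 1.312 + (1.977 − 1)/83.18 + (3.917 − 1)/3236 + (1.656 − 1)/961.6 = 1.326
NF = 10 log₁₀(1.326) = 1.22 dB

1.22 dB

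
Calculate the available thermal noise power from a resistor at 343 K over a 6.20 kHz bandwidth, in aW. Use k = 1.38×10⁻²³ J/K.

29.3 aW

P_n = kTB = 1.38×10⁻²³ × 343 × 6.20×10³ = 2.93×10⁻¹⁷ W = 29.3 aW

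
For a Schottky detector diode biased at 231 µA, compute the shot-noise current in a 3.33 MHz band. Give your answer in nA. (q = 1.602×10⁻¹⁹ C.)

I_n = √(2qI·B)
2qI·B = 2 × 1.602×10⁻¹⁹ × 2.31×10⁻⁴ × 3.33×10⁶ = 2.46×10⁻¹⁶ A²
I_n = √(2.46×10⁻¹⁶) = 1.57×10⁻⁸ A = 15.7 nA

15.7 nA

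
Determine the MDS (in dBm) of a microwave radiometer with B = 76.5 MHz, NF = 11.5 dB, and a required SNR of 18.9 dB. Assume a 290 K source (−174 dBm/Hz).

−64.8 dBm

Sensitivity = −174 + 10 log₁₀(B) + NF + SNR_min
= −174 + 78.84 + 11.5 + 18.9
= −64.76 dBm → −64.8 dBm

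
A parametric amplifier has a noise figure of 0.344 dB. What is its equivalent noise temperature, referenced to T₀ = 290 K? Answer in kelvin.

23.9 K

F = 10^(0.344/10) = 1.08243
T_e = (F − 1)·T₀ = (1.08243 − 1) × 290 = 23.9 K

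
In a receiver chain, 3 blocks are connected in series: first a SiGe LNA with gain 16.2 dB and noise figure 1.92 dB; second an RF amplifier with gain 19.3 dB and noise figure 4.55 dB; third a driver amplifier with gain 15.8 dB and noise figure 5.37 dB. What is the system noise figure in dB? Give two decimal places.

2.04 dB

Convert to linear (a loss of L dB is a gain of −L dB): F_i = 10^(NF_i/10), G_i = 10^(G_i,dB/10)
  Stage 1: F_1 = 10^(1.92/10) = 1.556, G_1 = 10^(16.2/10) = 41.69
  Stage 2: F_2 = 10^(4.55/10) = 2.851, G_2 = 10^(19.3/10) = 85.11
  Stage 3: F_3 = 10^(5.37/10) = 3.443, G_3 = 10^(15.8/10) = 38.02
Friis cascade:
  F = 1.556 + (2.851 − 1)/41.69 + (3.443 − 1)/3548 = 1.601
NF = 10 log₁₀(1.601) = 2.04 dB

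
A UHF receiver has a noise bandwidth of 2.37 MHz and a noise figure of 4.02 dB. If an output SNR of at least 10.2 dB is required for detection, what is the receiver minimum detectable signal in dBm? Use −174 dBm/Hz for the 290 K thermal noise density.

−96.0 dBm

Sensitivity = −174 + 10 log₁₀(B) + NF + SNR_min
= −174 + 63.75 + 4.02 + 10.2
= −96.03 dBm → −96.0 dBm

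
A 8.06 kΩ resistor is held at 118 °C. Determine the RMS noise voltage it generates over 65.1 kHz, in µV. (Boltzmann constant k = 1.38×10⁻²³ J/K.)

T = 118 °C + 273.15 = 391.15 K
V_n = √(4kTRB)
4kTRB = 4 × 1.38×10⁻²³ × 391.15 × 8.06×10³ × 6.51×10⁴ = 1.13×10⁻¹¹ V²
V_n = √(1.13×10⁻¹¹) = 3.37×10⁻⁶ V = 3.37 µV

3.37 µV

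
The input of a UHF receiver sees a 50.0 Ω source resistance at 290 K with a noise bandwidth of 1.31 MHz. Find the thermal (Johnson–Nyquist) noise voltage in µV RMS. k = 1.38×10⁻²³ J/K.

V_n = √(4kTRB)
4kTRB = 4 × 1.38×10⁻²³ × 290 × 5.00×10¹ × 1.31×10⁶ = 1.05×10⁻¹² V²
V_n = √(1.05×10⁻¹²) = 1.02×10⁻⁶ V = 1.02 µV

1.02 µV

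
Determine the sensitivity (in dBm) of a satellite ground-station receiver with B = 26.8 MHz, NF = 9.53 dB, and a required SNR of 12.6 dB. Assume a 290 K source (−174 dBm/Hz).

Sensitivity = −174 + 10 log₁₀(B) + NF + SNR_min
= −174 + 74.28 + 9.53 + 12.6
= −77.59 dBm → −77.6 dBm

−77.6 dBm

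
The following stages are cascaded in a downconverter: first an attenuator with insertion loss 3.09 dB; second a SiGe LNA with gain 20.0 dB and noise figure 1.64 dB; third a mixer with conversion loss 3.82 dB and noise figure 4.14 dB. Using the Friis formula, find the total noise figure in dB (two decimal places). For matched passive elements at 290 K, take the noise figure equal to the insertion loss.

4.78 dB

Convert to linear (a loss of L dB is a gain of −L dB): F_i = 10^(NF_i/10), G_i = 10^(G_i,dB/10)
  Stage 1: F_1 = 10^(3.09/10) = 2.037, G_1 = 10^(−3.09/10) = 0.4909
  Stage 2: F_2 = 10^(1.64/10) = 1.459, G_2 = 10^(20.0/10) = 100.0
  Stage 3: F_3 = 10^(4.14/10) = 2.594, G_3 = 10^(−3.82/10) = 0.4150
Friis cascade:
  F = 2.037 + (1.459 − 1)/0.4909 + (2.594 − 1)/49.09 = 3.004
NF = 10 log₁₀(3.004) = 4.78 dB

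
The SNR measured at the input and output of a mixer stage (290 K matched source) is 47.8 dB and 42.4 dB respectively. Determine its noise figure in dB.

5.4 dB

NF (dB) = SNR_in(dB) − SNR_out(dB) when the source is at T₀
NF = 47.8 − 42.4 = 5.4 dB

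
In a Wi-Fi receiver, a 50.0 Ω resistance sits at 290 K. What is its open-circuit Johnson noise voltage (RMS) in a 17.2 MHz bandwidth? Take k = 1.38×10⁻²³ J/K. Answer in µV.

3.71 µV

V_n = √(4kTRB)
4kTRB = 4 × 1.38×10⁻²³ × 290 × 5.00×10¹ × 1.72×10⁷ = 1.38×10⁻¹¹ V²
V_n = √(1.38×10⁻¹¹) = 3.71×10⁻⁶ V = 3.71 µV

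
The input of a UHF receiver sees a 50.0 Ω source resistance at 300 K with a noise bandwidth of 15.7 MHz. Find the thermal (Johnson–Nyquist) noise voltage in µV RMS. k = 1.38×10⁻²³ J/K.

3.61 µV

V_n = √(4kTRB)
4kTRB = 4 × 1.38×10⁻²³ × 300 × 5.00×10¹ × 1.57×10⁷ = 1.30×10⁻¹¹ V²
V_n = √(1.30×10⁻¹¹) = 3.61×10⁻⁶ V = 3.61 µV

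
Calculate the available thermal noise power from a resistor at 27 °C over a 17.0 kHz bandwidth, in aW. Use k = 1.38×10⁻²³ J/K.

T = 27 °C + 273.15 = 300.15 K
P_n = kTB = 1.38×10⁻²³ × 300.15 × 1.70×10⁴ = 7.04×10⁻¹⁷ W = 70.4 aW

70.4 aW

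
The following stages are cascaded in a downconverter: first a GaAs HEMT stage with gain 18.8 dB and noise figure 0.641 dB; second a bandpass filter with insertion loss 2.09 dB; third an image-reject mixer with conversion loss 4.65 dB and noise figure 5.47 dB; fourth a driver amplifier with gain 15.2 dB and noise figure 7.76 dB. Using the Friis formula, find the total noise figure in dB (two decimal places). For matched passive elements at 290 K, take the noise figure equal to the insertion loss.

1.85 dB

Convert to linear (a loss of L dB is a gain of −L dB): F_i = 10^(NF_i/10), G_i = 10^(G_i,dB/10)
  Stage 1: F_1 = 10^(0.641/10) = 1.159, G_1 = 10^(18.8/10) = 75.86
  Stage 2: F_2 = 10^(2.09/10) = 1.618, G_2 = 10^(−2.09/10) = 0.6180
  Stage 3: F_3 = 10^(5.47/10) = 3.524, G_3 = 10^(−4.65/10) = 0.3428
  Stage 4: F_4 = 10^(7.76/10) = 5.970, G_4 = 10^(15.2/10) = 33.11
Friis cascade:
  F = 1.159 + (1.618 − 1)/75.86 + (3.524 − 1)/46.88 + (5.970 − 1)/16.07 = 1.530
NF = 10 log₁₀(1.530) = 1.85 dB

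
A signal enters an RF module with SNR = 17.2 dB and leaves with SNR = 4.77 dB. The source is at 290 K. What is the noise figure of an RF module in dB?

NF (dB) = SNR_in(dB) − SNR_out(dB) when the source is at T₀
NF = 17.2 − 4.77 = 12.43 dB

12.43 dB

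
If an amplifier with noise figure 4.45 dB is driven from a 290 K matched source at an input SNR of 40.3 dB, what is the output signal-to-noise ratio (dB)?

By definition F = SNR_in/SNR_out, so in dB: SNR_out = SNR_in − NF
SNR_out = 40.3 − 4.45 = 35.85 dB

35.85 dB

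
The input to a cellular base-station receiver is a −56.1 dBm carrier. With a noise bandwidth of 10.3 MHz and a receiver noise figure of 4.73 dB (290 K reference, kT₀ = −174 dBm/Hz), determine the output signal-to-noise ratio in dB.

Noise floor: N = −174 + 10 log₁₀(B) + NF
10 log₁₀(1.03×10⁷) = 70.13 dB
N = −174 + 70.13 + 4.73 = −99.14 dBm
SNR = P_sig − N = −56.1 − (−99.14) = 43.04 dB → 43.0 dB

43.0 dB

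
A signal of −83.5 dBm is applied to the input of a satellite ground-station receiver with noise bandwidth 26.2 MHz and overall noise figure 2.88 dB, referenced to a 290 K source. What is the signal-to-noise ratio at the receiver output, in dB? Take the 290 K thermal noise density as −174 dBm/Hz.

13.4 dB

Noise floor: N = −174 + 10 log₁₀(B) + NF
10 log₁₀(2.62×10⁷) = 74.18 dB
N = −174 + 74.18 + 2.88 = −96.94 dBm
SNR = P_sig − N = −83.5 − (−96.94) = 13.44 dB → 13.4 dB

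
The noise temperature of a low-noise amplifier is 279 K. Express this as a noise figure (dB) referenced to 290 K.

F = 1 + T_e/T₀ = 1 + 279/290 = 1.96207
NF = 10 log₁₀(1.96207) = 2.93 dB

2.93 dB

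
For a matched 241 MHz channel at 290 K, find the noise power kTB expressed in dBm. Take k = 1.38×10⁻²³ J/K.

−90.2 dBm

P_n = kTB = 1.38×10⁻²³ × 290 × 2.41×10⁸ = 9.64×10⁻¹³ W
In dBm: 10 log₁₀(9.64×10⁻¹³ / 10⁻³) = −90.2 dBm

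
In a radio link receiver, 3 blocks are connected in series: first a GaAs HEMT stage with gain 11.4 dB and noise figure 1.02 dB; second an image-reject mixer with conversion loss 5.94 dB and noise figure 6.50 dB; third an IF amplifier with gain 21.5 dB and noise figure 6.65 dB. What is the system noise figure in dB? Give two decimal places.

4.06 dB

Convert to linear (a loss of L dB is a gain of −L dB): F_i = 10^(NF_i/10), G_i = 10^(G_i,dB/10)
  Stage 1: F_1 = 10^(1.02/10) = 1.265, G_1 = 10^(11.4/10) = 13.80
  Stage 2: F_2 = 10^(6.50/10) = 4.467, G_2 = 10^(−5.94/10) = 0.2547
  Stage 3: F_3 = 10^(6.65/10) = 4.624, G_3 = 10^(21.5/10) = 141.3
Friis cascade:
  F = 1.265 + (4.467 − 1)/13.80 + (4.624 − 1)/3.516 = 2.547
NF = 10 log₁₀(2.547) = 4.06 dB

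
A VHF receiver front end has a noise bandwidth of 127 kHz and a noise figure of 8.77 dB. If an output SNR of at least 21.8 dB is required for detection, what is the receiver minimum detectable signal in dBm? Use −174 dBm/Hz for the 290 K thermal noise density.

−92.4 dBm

Sensitivity = −174 + 10 log₁₀(B) + NF + SNR_min
= −174 + 51.04 + 8.77 + 21.8
= −92.39 dBm → −92.4 dBm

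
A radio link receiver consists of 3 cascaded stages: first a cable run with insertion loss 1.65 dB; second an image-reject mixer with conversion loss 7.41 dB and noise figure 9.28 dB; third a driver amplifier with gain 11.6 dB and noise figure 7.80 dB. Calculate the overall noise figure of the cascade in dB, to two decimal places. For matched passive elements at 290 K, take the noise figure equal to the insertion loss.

17.23 dB

Convert to linear (a loss of L dB is a gain of −L dB): F_i = 10^(NF_i/10), G_i = 10^(G_i,dB/10)
  Stage 1: F_1 = 10^(1.65/10) = 1.462, G_1 = 10^(−1.65/10) = 0.6839
  Stage 2: F_2 = 10^(9.28/10) = 8.472, G_2 = 10^(−7.41/10) = 0.1816
  Stage 3: F_3 = 10^(7.80/10) = 6.026, G_3 = 10^(11.6/10) = 14.45
Friis cascade:
  F = 1.462 + (8.472 − 1)/0.6839 + (6.026 − 1)/0.1242 = 52.86
NF = 10 log₁₀(52.86) = 17.23 dB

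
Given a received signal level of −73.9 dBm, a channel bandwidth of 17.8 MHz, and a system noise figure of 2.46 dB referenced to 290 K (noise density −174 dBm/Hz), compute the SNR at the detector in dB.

25.1 dB

Noise floor: N = −174 + 10 log₁₀(B) + NF
10 log₁₀(1.78×10⁷) = 72.5 dB
N = −174 + 72.5 + 2.46 = −99.04 dBm
SNR = P_sig − N = −73.9 − (−99.04) = 25.14 dB → 25.1 dB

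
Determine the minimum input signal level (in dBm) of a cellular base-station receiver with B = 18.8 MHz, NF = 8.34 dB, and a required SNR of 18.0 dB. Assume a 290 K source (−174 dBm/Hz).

Sensitivity = −174 + 10 log₁₀(B) + NF + SNR_min
= −174 + 72.74 + 8.34 + 18.0
= −74.92 dBm → −74.9 dBm

−74.9 dBm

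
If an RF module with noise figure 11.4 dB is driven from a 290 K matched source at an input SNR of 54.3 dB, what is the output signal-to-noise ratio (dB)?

By definition F = SNR_in/SNR_out, so in dB: SNR_out = SNR_in − NF
SNR_out = 54.3 − 11.4 = 42.9 dB

42.9 dB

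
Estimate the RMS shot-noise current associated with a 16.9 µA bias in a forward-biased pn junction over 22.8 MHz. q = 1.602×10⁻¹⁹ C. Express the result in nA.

11.1 nA

I_n = √(2qI·B)
2qI·B = 2 × 1.602×10⁻¹⁹ × 1.69×10⁻⁵ × 2.28×10⁷ = 1.23×10⁻¹⁶ A²
I_n = √(1.23×10⁻¹⁶) = 1.11×10⁻⁸ A = 11.1 nA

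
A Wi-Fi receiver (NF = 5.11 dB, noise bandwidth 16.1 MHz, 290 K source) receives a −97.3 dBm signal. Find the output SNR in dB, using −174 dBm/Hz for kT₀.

−0.5 dB

Noise floor: N = −174 + 10 log₁₀(B) + NF
10 log₁₀(1.61×10⁷) = 72.07 dB
N = −174 + 72.07 + 5.11 = −96.82 dBm
SNR = P_sig − N = −97.3 − (−96.82) = −0.48 dB → −0.5 dB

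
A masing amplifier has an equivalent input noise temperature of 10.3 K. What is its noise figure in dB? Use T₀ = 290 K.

0.152 dB

F = 1 + T_e/T₀ = 1 + 10.3/290 = 1.03552
NF = 10 log₁₀(1.03552) = 0.152 dB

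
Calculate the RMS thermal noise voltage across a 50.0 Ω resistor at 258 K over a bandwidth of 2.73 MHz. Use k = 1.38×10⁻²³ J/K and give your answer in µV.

1.39 µV

V_n = √(4kTRB)
4kTRB = 4 × 1.38×10⁻²³ × 258 × 5.00×10¹ × 2.73×10⁶ = 1.94×10⁻¹² V²
V_n = √(1.94×10⁻¹²) = 1.39×10⁻⁶ V = 1.39 µV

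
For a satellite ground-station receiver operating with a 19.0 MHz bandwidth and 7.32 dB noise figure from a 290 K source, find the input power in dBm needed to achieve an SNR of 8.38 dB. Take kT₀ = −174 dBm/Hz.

Sensitivity = −174 + 10 log₁₀(B) + NF + SNR_min
= −174 + 72.79 + 7.32 + 8.38
= −85.51 dBm → −85.5 dBm

−85.5 dBm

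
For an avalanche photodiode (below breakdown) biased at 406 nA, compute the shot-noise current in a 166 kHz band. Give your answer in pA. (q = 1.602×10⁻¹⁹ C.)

I_n = √(2qI·B)
2qI·B = 2 × 1.602×10⁻¹⁹ × 4.06×10⁻⁷ × 1.66×10⁵ = 2.16×10⁻²⁰ A²
I_n = √(2.16×10⁻²⁰) = 1.47×10⁻¹⁰ A = 147 pA

147 pA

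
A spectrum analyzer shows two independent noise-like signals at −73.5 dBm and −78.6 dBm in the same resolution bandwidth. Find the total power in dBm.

−72.3 dBm

Convert to linear, add, convert back:
P₁ = 4.47×10⁻¹¹ W, P₂ = 1.38×10⁻¹¹ W
P_tot = 5.85×10⁻¹¹ W → 10 log₁₀(P_tot / 10⁻³) = −72.3 dBm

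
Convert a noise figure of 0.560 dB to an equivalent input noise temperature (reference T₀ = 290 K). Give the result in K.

39.9 K

F = 10^(0.560/10) = 1.13763
T_e = (F − 1)·T₀ = (1.13763 − 1) × 290 = 39.9 K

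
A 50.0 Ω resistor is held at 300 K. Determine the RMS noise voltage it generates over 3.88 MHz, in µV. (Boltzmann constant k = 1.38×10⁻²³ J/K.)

V_n = √(4kTRB)
4kTRB = 4 × 1.38×10⁻²³ × 300 × 5.00×10¹ × 3.88×10⁶ = 3.21×10⁻¹² V²
V_n = √(3.21×10⁻¹²) = 1.79×10⁻⁶ V = 1.79 µV

1.79 µV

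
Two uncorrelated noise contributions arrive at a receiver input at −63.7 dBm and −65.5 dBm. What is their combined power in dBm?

Convert to linear, add, convert back:
P₁ = 4.27×10⁻¹⁰ W, P₂ = 2.82×10⁻¹⁰ W
P_tot = 7.08×10⁻¹⁰ W → 10 log₁₀(P_tot / 10⁻³) = −61.5 dBm

−61.5 dBm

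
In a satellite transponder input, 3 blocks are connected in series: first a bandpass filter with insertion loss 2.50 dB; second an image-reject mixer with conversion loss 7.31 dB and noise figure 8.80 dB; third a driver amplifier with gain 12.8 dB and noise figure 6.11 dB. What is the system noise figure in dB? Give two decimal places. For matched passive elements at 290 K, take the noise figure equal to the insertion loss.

16.33 dB

Convert to linear (a loss of L dB is a gain of −L dB): F_i = 10^(NF_i/10), G_i = 10^(G_i,dB/10)
  Stage 1: F_1 = 10^(2.50/10) = 1.778, G_1 = 10^(−2.50/10) = 0.5623
  Stage 2: F_2 = 10^(8.80/10) = 7.586, G_2 = 10^(−7.31/10) = 0.1858
  Stage 3: F_3 = 10^(6.11/10) = 4.083, G_3 = 10^(12.8/10) = 19.05
Friis cascade:
  F = 1.778 + (7.586 − 1)/0.5623 + (4.083 − 1)/0.1045 = 43.00
NF = 10 log₁₀(43.00) = 16.33 dB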